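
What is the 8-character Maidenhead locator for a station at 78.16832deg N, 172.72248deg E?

Shift to the Maidenhead origin (180°W, 90°S): lon 352.72248, lat 168.16832.
Field (20°×10°, letters A–R): 352.72248/20 → 17 → R, 168.16832/10 → 16 → Q; chars RQ.
Square (2°×1°, digits 0–9): 12.72248/2 → 6, 8.16832/1 → 8; chars 68.
Subsquare (5′×2.5′, letters a–x): 0.72248/0.0833333 → 8 → i, 0.16832/0.0416667 → 4 → e; chars ie.
Extended square (30″×15″, digits 0–9): 0.05581/0.00833333 → 6, 0.00165/0.00416667 → 0; chars 60.

RQ68ie60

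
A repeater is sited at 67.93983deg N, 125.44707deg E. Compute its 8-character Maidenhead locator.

PP27rw35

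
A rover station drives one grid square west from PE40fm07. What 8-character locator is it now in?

Longitude extended square 0; −1 → -1, wraps to 9, carry into subsquare.
Longitude subsquare f = 5; −1 → 4 = e.
The latitude characters are unchanged.

PE40em97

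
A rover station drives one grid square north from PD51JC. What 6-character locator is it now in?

PD51jd

Latitude subsquare c = 2; +1 → 3 = d.
The longitude characters are unchanged.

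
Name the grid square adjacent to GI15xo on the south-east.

Longitude subsquare x = 23; +1 → 24, wraps to 0 = a, carry into square.
Longitude square 1; +1 → 2.
Latitude subsquare o = 14; −1 → 13 = n.

GI25an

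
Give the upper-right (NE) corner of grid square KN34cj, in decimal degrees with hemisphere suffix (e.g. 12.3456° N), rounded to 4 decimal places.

Field K=10, N=13: +10·20° lon, +13·10° lat → SW at lon 20°, lat 40°.
Square 3, 4: +3·2° lon, +4·1° lat → SW at lon 26°, lat 44°.
Subsquare c=2, j=9: +2·0.0833333° lon, +9·0.0416667° lat → SW at lon 26.1667°, lat 44.375°.
Cell spans 0.0833333° lon × 0.0416667° lat. NE corner is SW corner plus one full cell.
latitude 44.4167° N, longitude 26.2500° E.

44.4167° N, 26.2500° E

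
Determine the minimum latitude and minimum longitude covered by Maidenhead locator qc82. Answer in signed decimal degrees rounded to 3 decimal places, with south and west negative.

Field Q=16, C=2: +16·20° lon, +2·10° lat → SW at lon 140°, lat -70°.
Square 8, 2: +8·2° lon, +2·1° lat → SW at lon 156°, lat -68°.
latitude -68.000, longitude 156.000.

-68.000, 156.000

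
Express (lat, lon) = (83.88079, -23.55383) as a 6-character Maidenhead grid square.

HR83fv

Offset from 180°W / 90°S: lon 156.4462°, lat 173.8808°.
Field: 156.4462/20 → 7 → H, 173.8808/10 → 17 → R; chars HR.
Square: 16.4462/2 → 8, 3.8808/1 → 3; chars 83.
Subsquare: 0.4462/0.0833333 → 5 → f, 0.8808/0.0416667 → 21 → v; chars fv.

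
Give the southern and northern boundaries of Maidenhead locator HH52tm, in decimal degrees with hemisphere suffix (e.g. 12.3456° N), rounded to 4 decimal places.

17.5000° S, 17.4583° S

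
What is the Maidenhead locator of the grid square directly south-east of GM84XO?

GM94an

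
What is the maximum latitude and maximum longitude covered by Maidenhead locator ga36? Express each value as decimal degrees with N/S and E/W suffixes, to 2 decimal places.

83.00° S, 52.00° W

Field G=6, A=0: +6·20° lon, +0·10° lat → SW at lon -60°, lat -90°.
Square 3, 6: +3·2° lon, +6·1° lat → SW at lon -54°, lat -84°.
Cell spans 2° lon × 1° lat. NE corner is SW corner plus one full cell.
latitude 83.00° S, longitude 52.00° W.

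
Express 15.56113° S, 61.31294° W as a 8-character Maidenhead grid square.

FH94ik25

Offset from 180°W / 90°S: lon 118.68706°, lat 74.43887°.
Field: 118.68706/20 → 5 → F, 74.43887/10 → 7 → H; chars FH.
Square: 18.68706/2 → 9, 4.43887/1 → 4; chars 94.
Subsquare: 0.68706/0.0833333 → 8 → i, 0.43887/0.0416667 → 10 → k; chars ik.
Extended square: 0.02039/0.00833333 → 2, 0.02220/0.00416667 → 5; chars 25.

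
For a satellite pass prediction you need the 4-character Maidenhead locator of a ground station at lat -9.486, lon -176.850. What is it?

Offset from 180°W / 90°S: lon 3.15°, lat 80.51°.
Field (20°×10°, letters A–R): lon ⌊3.15/20⌋ = 0 → A; lat ⌊80.51/10⌋ = 8 → I.
Square (2°×1°, digits 0–9): lon ⌊3.15/2⌋ = 1; lat ⌊0.51/1⌋ = 0.

AI10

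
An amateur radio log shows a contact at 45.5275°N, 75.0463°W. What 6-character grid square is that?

FN25lm

Add 180° to longitude and 90° to latitude: 104.9537, 135.5275.
Field: lon ⌊104.9537/20⌋ = 5 → F; lat ⌊135.5275/10⌋ = 13 → N.
Square: lon ⌊4.9537/2⌋ = 2; lat ⌊5.5275/1⌋ = 5.
Subsquare: lon ⌊0.9537/0.0833333⌋ = 11 → l; lat ⌊0.5275/0.0416667⌋ = 12 → m.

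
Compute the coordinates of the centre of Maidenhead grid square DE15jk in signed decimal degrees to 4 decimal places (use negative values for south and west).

Field D=3, E=4: +3·20° lon, +4·10° lat → SW at lon -120°, lat -50°.
Square 1, 5: +1·2° lon, +5·1° lat → SW at lon -118°, lat -45°.
Subsquare j=9, k=10: +9·0.0833333° lon, +10·0.0416667° lat → SW at lon -117.25°, lat -44.5833°.
Cell spans 0.0833333° lon × 0.0416667° lat. Centre is SW corner plus half of each.
latitude -44.5625, longitude -117.2083.

-44.5625, -117.2083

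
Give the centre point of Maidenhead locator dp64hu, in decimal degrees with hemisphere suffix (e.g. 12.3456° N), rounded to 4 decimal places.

64.8542° N, 107.3750° W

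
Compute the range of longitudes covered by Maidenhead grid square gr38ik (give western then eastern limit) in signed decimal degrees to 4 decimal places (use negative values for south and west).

-53.3333, -53.2500

Field G=6, R=17: +6·20° lon, +17·10° lat → SW at lon -60°, lat 80°.
Square 3, 8: +3·2° lon, +8·1° lat → SW at lon -54°, lat 88°.
Subsquare i=8, k=10: +8·0.0833333° lon, +10·0.0416667° lat → SW at lon -53.3333°, lat 88.4167°.
Cell spans 0.0833333° lon × 0.0416667° lat.
west -53.3333, east -53.2500.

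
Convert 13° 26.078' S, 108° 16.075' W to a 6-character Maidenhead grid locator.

DH56un

Add 180° to longitude and 90° to latitude: 71.7321, 76.5654.
Field: lon ⌊71.7321/20⌋ = 3 → D; lat ⌊76.5654/10⌋ = 7 → H.
Square: lon ⌊11.7321/2⌋ = 5; lat ⌊6.5654/1⌋ = 6.
Subsquare: lon ⌊1.7321/0.0833333⌋ = 20 → u; lat ⌊0.5654/0.0416667⌋ = 13 → n.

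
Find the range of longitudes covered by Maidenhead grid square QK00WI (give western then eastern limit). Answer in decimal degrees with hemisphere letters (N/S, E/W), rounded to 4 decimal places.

141.8333° E, 141.9167° E

Field Q=16, K=10: +16·20° lon, +10·10° lat → SW at lon 140°, lat 10°.
Square 0, 0: +0·2° lon, +0·1° lat → SW at lon 140°, lat 10°.
Subsquare w=22, i=8: +22·0.0833333° lon, +8·0.0416667° lat → SW at lon 141.833°, lat 10.3333°.
Cell spans 0.0833333° lon × 0.0416667° lat.
west 141.8333° E, east 141.9167° E.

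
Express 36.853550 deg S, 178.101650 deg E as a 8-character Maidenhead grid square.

Offset from 180°W / 90°S: lon 358.10165°, lat 53.14645°.
Field: 358.10165/20 → 17 → R, 53.14645/10 → 5 → F; chars RF.
Square: 18.10165/2 → 9, 3.14645/1 → 3; chars 93.
Subsquare: 0.10165/0.0833333 → 1 → b, 0.14645/0.0416667 → 3 → d; chars bd.
Extended square: 0.01832/0.00833333 → 2, 0.02145/0.00416667 → 5; chars 25.

RF93bd25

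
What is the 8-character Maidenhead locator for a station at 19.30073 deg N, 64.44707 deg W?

FK79sh62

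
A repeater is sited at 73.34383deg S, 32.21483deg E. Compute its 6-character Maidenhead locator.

KB66cp

Shift to the Maidenhead origin (180°W, 90°S): lon 212.2148, lat 16.6562.
Field (20°×10°, letters A–R): 212.2148/20 → 10 → K, 16.6562/10 → 1 → B; chars KB.
Square (2°×1°, digits 0–9): 12.2148/2 → 6, 6.6562/1 → 6; chars 66.
Subsquare (5′×2.5′, letters a–x): 0.2148/0.0833333 → 2 → c, 0.6562/0.0416667 → 15 → p; chars cp.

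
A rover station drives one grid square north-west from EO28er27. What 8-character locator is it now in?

Longitude extended square 2; −1 → 1.
Latitude extended square 7; +1 → 8.

EO28er18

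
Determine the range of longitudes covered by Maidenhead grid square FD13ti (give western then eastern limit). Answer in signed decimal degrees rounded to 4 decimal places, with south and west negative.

-76.4167, -76.3333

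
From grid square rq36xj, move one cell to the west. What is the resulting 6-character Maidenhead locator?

RQ36wj

Longitude subsquare x = 23; −1 → 22 = w.
The latitude characters are unchanged.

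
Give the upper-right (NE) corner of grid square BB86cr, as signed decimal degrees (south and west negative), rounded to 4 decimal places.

Field B=1, B=1: +1·20° lon, +1·10° lat → SW at lon -160°, lat -80°.
Square 8, 6: +8·2° lon, +6·1° lat → SW at lon -144°, lat -74°.
Subsquare c=2, r=17: +2·0.0833333° lon, +17·0.0416667° lat → SW at lon -143.833°, lat -73.2917°.
Cell spans 0.0833333° lon × 0.0416667° lat. NE corner is SW corner plus one full cell.
latitude -73.2500, longitude -143.7500.

-73.2500, -143.7500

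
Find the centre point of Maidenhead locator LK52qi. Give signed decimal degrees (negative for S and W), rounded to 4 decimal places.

12.3542, 51.3750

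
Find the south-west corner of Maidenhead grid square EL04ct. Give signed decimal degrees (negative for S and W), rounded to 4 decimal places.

24.7917, -99.8333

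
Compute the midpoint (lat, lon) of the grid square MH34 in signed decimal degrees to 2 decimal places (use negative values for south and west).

-15.50, 67.00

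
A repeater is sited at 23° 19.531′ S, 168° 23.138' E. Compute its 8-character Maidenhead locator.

Add 180° to longitude and 90° to latitude: 348.38563, 66.67448.
Field: 348.38563/20 → 17 → R, 66.67448/10 → 6 → G; chars RG.
Square: 8.38563/2 → 4, 6.67448/1 → 6; chars 46.
Subsquare: 0.38563/0.0833333 → 4 → e, 0.67448/0.0416667 → 16 → q; chars eq.
Extended square: 0.05230/0.00833333 → 6, 0.00782/0.00416667 → 1; chars 61.

RG46eq61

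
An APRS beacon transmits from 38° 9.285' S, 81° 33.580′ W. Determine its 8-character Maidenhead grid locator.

EF91fu22

Offset from 180°W / 90°S: lon 98.44033°, lat 51.84525°.
Field (20°×10°, letters A–R): lon ⌊98.44033/20⌋ = 4 → E; lat ⌊51.84525/10⌋ = 5 → F.
Square (2°×1°, digits 0–9): lon ⌊18.44033/2⌋ = 9; lat ⌊1.84525/1⌋ = 1.
Subsquare (5′×2.5′, letters a–x): lon ⌊0.44033/0.0833333⌋ = 5 → f; lat ⌊0.84525/0.0416667⌋ = 20 → u.
Extended square (30″×15″, digits 0–9): lon ⌊0.02367/0.00833333⌋ = 2; lat ⌊0.01192/0.00416667⌋ = 2.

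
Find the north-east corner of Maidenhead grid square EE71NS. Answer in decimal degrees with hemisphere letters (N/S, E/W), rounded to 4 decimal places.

48.2083° S, 84.8333° W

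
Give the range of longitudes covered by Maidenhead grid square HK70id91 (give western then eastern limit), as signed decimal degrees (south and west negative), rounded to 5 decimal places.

-25.25833, -25.25000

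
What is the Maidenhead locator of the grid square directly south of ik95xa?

Latitude subsquare a = 0; −1 → -1, wraps to 23 = x, carry into square.
Latitude square 5; −1 → 4.
The longitude characters are unchanged.

IK94xx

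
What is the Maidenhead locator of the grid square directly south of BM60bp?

Latitude subsquare p = 15; −1 → 14 = o.
The longitude characters are unchanged.

BM60bo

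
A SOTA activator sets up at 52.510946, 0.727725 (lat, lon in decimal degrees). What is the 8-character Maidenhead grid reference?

JO02im72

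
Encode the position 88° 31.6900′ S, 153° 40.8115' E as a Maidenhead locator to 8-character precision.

Shift to the Maidenhead origin (180°W, 90°S): lon 333.68019, lat 1.47183.
Field (20°×10°, letters A–R): 333.68019/20 → 16 → Q, 1.47183/10 → 0 → A; chars QA.
Square (2°×1°, digits 0–9): 13.68019/2 → 6, 1.47183/1 → 1; chars 61.
Subsquare (5′×2.5′, letters a–x): 1.68019/0.0833333 → 20 → u, 0.47183/0.0416667 → 11 → l; chars ul.
Extended square (30″×15″, digits 0–9): 0.01353/0.00833333 → 1, 0.01350/0.00416667 → 3; chars 13.

QA61ul13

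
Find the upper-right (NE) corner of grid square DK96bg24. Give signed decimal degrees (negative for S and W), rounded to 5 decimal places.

Field D=3, K=10: +3·20° lon, +10·10° lat → SW at lon -120°, lat 10°.
Square 9, 6: +9·2° lon, +6·1° lat → SW at lon -102°, lat 16°.
Subsquare b=1, g=6: +1·0.0833333° lon, +6·0.0416667° lat → SW at lon -101.917°, lat 16.25°.
Extended square 2, 4: +2·0.00833333° lon, +4·0.00416667° lat → SW at lon -101.9°, lat 16.2667°.
Cell spans 0.00833333° lon × 0.00416667° lat. NE corner is SW corner plus one full cell.
latitude 16.27083, longitude -101.89167.

16.27083, -101.89167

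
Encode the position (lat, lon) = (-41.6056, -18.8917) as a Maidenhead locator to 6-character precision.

Add 180° to longitude and 90° to latitude: 161.1083, 48.3944.
Field: lon ⌊161.1083/20⌋ = 8 → I; lat ⌊48.3944/10⌋ = 4 → E.
Square: lon ⌊1.1083/2⌋ = 0; lat ⌊8.3944/1⌋ = 8.
Subsquare: lon ⌊1.1083/0.0833333⌋ = 13 → n; lat ⌊0.3944/0.0416667⌋ = 9 → j.

IE08nj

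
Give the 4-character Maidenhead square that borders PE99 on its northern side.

PF90

Latitude square 9; +1 → 10, wraps to 0, carry into field.
Latitude field E = 4; +1 → 5 = F.
The longitude characters are unchanged.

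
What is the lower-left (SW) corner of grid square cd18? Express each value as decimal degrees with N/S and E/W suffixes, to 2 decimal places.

Field C=2, D=3: +2·20° lon, +3·10° lat → SW at lon -140°, lat -60°.
Square 1, 8: +1·2° lon, +8·1° lat → SW at lon -138°, lat -52°.
latitude 52.00° S, longitude 138.00° W.

52.00° S, 138.00° W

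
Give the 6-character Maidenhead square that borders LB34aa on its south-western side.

LB23xx

Longitude subsquare a = 0; −1 → -1, wraps to 23 = x, carry into square.
Longitude square 3; −1 → 2.
Latitude subsquare a = 0; −1 → -1, wraps to 23 = x, carry into square.
Latitude square 4; −1 → 3.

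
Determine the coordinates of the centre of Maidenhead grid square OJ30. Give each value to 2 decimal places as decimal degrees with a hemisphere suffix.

0.50° N, 107.00° E

Field O=14, J=9: +14·20° lon, +9·10° lat → SW at lon 100°, lat 0°.
Square 3, 0: +3·2° lon, +0·1° lat → SW at lon 106°, lat 0°.
Cell spans 2° lon × 1° lat. Centre is SW corner plus half of each.
latitude 0.50° N, longitude 107.00° E.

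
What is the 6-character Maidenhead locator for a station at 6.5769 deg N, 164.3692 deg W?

AJ76tn

Add 180° to longitude and 90° to latitude: 15.6308, 96.5769.
Field: 15.6308/20 → 0 → A, 96.5769/10 → 9 → J; chars AJ.
Square: 15.6308/2 → 7, 6.5769/1 → 6; chars 76.
Subsquare: 1.6308/0.0833333 → 19 → t, 0.5769/0.0416667 → 13 → n; chars tn.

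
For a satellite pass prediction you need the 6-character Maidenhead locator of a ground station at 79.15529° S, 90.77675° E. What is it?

Offset from 180°W / 90°S: lon 270.7767°, lat 10.8447°.
Field: 270.7767/20 → 13 → N, 10.8447/10 → 1 → B; chars NB.
Square: 10.7767/2 → 5, 0.8447/1 → 0; chars 50.
Subsquare: 0.7767/0.0833333 → 9 → j, 0.8447/0.0416667 → 20 → u; chars ju.

NB50ju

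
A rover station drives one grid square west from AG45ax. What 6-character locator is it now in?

AG35xx

Longitude subsquare a = 0; −1 → -1, wraps to 23 = x, carry into square.
Longitude square 4; −1 → 3.
The latitude characters are unchanged.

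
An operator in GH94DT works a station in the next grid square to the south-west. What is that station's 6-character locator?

Longitude subsquare d = 3; −1 → 2 = c.
Latitude subsquare t = 19; −1 → 18 = s.

GH94cs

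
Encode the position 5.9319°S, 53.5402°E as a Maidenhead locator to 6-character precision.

LI64sb

Shift to the Maidenhead origin (180°W, 90°S): lon 233.5402, lat 84.0681.
Field: lon ⌊233.5402/20⌋ = 11 → L; lat ⌊84.0681/10⌋ = 8 → I.
Square: lon ⌊13.5402/2⌋ = 6; lat ⌊4.0681/1⌋ = 4.
Subsquare: lon ⌊1.5402/0.0833333⌋ = 18 → s; lat ⌊0.0681/0.0416667⌋ = 1 → b.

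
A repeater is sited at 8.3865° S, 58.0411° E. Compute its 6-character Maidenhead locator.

LI91ao

Add 180° to longitude and 90° to latitude: 238.0411, 81.6135.
Field (20°×10°, letters A–R): lon ⌊238.0411/20⌋ = 11 → L; lat ⌊81.6135/10⌋ = 8 → I.
Square (2°×1°, digits 0–9): lon ⌊18.0411/2⌋ = 9; lat ⌊1.6135/1⌋ = 1.
Subsquare (5′×2.5′, letters a–x): lon ⌊0.0411/0.0833333⌋ = 0 → a; lat ⌊0.6135/0.0416667⌋ = 14 → o.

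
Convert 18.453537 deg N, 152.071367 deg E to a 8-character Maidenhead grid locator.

QK68ak88

Shift to the Maidenhead origin (180°W, 90°S): lon 332.07137, lat 108.45354.
Field (20°×10°, letters A–R): lon ⌊332.07137/20⌋ = 16 → Q; lat ⌊108.45354/10⌋ = 10 → K.
Square (2°×1°, digits 0–9): lon ⌊12.07137/2⌋ = 6; lat ⌊8.45354/1⌋ = 8.
Subsquare (5′×2.5′, letters a–x): lon ⌊0.07137/0.0833333⌋ = 0 → a; lat ⌊0.45354/0.0416667⌋ = 10 → k.
Extended square (30″×15″, digits 0–9): lon ⌊0.07137/0.00833333⌋ = 8; lat ⌊0.03687/0.00416667⌋ = 8.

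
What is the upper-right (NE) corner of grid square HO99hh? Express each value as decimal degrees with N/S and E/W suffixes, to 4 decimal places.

59.3333° N, 21.3333° W

Field H=7, O=14: +7·20° lon, +14·10° lat → SW at lon -40°, lat 50°.
Square 9, 9: +9·2° lon, +9·1° lat → SW at lon -22°, lat 59°.
Subsquare h=7, h=7: +7·0.0833333° lon, +7·0.0416667° lat → SW at lon -21.4167°, lat 59.2917°.
Cell spans 0.0833333° lon × 0.0416667° lat. NE corner is SW corner plus one full cell.
latitude 59.3333° N, longitude 21.3333° W.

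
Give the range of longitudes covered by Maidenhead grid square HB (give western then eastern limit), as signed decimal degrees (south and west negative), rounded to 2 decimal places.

-40.00, -20.00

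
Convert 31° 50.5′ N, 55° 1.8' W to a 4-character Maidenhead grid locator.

GM21

Add 180° to longitude and 90° to latitude: 124.97, 121.84.
Field: 124.97/20 → 6 → G, 121.84/10 → 12 → M; chars GM.
Square: 4.97/2 → 2, 1.84/1 → 1; chars 21.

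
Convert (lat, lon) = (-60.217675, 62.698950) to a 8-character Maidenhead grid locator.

MC19is37

Shift to the Maidenhead origin (180°W, 90°S): lon 242.69895, lat 29.78233.
Field: 242.69895/20 → 12 → M, 29.78233/10 → 2 → C; chars MC.
Square: 2.69895/2 → 1, 9.78233/1 → 9; chars 19.
Subsquare: 0.69895/0.0833333 → 8 → i, 0.78233/0.0416667 → 18 → s; chars is.
Extended square: 0.03228/0.00833333 → 3, 0.03233/0.00416667 → 7; chars 37.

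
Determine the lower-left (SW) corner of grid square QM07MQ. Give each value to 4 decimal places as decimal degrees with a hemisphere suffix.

37.6667° N, 141.0000° E

Field Q=16, M=12: +16·20° lon, +12·10° lat → SW at lon 140°, lat 30°.
Square 0, 7: +0·2° lon, +7·1° lat → SW at lon 140°, lat 37°.
Subsquare m=12, q=16: +12·0.0833333° lon, +16·0.0416667° lat → SW at lon 141°, lat 37.6667°.
latitude 37.6667° N, longitude 141.0000° E.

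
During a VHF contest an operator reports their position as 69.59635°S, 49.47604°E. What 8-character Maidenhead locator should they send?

LC40rj76

Offset from 180°W / 90°S: lon 229.47604°, lat 20.40365°.
Field (20°×10°, letters A–R): 229.47604/20 → 11 → L, 20.40365/10 → 2 → C; chars LC.
Square (2°×1°, digits 0–9): 9.47604/2 → 4, 0.40365/1 → 0; chars 40.
Subsquare (5′×2.5′, letters a–x): 1.47604/0.0833333 → 17 → r, 0.40365/0.0416667 → 9 → j; chars rj.
Extended square (30″×15″, digits 0–9): 0.05937/0.00833333 → 7, 0.02865/0.00416667 → 6; chars 76.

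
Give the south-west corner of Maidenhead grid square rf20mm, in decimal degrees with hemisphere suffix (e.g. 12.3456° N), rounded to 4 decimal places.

Field R=17, F=5: +17·20° lon, +5·10° lat → SW at lon 160°, lat -40°.
Square 2, 0: +2·2° lon, +0·1° lat → SW at lon 164°, lat -40°.
Subsquare m=12, m=12: +12·0.0833333° lon, +12·0.0416667° lat → SW at lon 165°, lat -39.5°.
latitude 39.5000° S, longitude 165.0000° E.

39.5000° S, 165.0000° E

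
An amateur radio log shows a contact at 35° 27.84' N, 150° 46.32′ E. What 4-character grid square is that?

QM55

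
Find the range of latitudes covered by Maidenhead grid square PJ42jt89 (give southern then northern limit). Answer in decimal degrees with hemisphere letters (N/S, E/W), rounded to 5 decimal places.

2.82917° N, 2.83333° N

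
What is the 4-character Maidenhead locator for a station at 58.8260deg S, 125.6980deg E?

PD21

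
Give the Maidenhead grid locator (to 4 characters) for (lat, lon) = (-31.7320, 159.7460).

QF98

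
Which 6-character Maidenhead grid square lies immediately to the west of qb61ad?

QB51xd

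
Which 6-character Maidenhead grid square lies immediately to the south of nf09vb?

Latitude subsquare b = 1; −1 → 0 = a.
The longitude characters are unchanged.

NF09va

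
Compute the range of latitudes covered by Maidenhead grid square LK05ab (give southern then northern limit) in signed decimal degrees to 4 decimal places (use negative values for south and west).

Field L=11, K=10: +11·20° lon, +10·10° lat → SW at lon 40°, lat 10°.
Square 0, 5: +0·2° lon, +5·1° lat → SW at lon 40°, lat 15°.
Subsquare a=0, b=1: +0·0.0833333° lon, +1·0.0416667° lat → SW at lon 40°, lat 15.0417°.
Cell spans 0.0833333° lon × 0.0416667° lat.
south 15.0417, north 15.0833.

15.0417, 15.0833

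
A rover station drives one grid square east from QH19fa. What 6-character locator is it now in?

QH19ga

Longitude subsquare f = 5; +1 → 6 = g.
The latitude characters are unchanged.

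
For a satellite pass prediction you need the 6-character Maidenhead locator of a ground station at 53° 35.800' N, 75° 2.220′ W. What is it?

FO23lo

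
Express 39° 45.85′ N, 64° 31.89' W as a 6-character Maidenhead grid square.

Shift to the Maidenhead origin (180°W, 90°S): lon 115.4685, lat 129.7642.
Field: lon ⌊115.4685/20⌋ = 5 → F; lat ⌊129.7642/10⌋ = 12 → M.
Square: lon ⌊15.4685/2⌋ = 7; lat ⌊9.7642/1⌋ = 9.
Subsquare: lon ⌊1.4685/0.0833333⌋ = 17 → r; lat ⌊0.7642/0.0416667⌋ = 18 → s.

FM79rs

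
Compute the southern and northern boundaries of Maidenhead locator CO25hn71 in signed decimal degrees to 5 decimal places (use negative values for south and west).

Field C=2, O=14: +2·20° lon, +14·10° lat → SW at lon -140°, lat 50°.
Square 2, 5: +2·2° lon, +5·1° lat → SW at lon -136°, lat 55°.
Subsquare h=7, n=13: +7·0.0833333° lon, +13·0.0416667° lat → SW at lon -135.417°, lat 55.5417°.
Extended square 7, 1: +7·0.00833333° lon, +1·0.00416667° lat → SW at lon -135.358°, lat 55.5458°.
Cell spans 0.00833333° lon × 0.00416667° lat.
south 55.54583, north 55.55000.

55.54583, 55.55000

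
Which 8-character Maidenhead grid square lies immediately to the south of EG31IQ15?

EG31iq14

Latitude extended square 5; −1 → 4.
The longitude characters are unchanged.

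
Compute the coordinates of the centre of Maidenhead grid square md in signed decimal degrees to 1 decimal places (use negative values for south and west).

Field M=12, D=3: +12·20° lon, +3·10° lat → SW at lon 60°, lat -60°.
Cell spans 20° lon × 10° lat. Centre is SW corner plus half of each.
latitude -55.0, longitude 70.0.

-55.0, 70.0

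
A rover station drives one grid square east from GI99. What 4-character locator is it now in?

HI09

Longitude square 9; +1 → 10, wraps to 0, carry into field.
Longitude field G = 6; +1 → 7 = H.
The latitude characters are unchanged.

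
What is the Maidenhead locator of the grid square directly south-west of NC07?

Longitude square 0; −1 → -1, wraps to 9, carry into field.
Longitude field N = 13; −1 → 12 = M.
Latitude square 7; −1 → 6.

MC96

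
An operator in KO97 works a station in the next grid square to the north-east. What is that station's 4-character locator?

LO08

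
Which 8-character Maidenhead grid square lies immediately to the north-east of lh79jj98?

Longitude extended square 9; +1 → 10, wraps to 0, carry into subsquare.
Longitude subsquare j = 9; +1 → 10 = k.
Latitude extended square 8; +1 → 9.

LH79kj09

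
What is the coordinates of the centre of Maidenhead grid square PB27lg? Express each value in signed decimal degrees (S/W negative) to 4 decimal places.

-72.7292, 124.9583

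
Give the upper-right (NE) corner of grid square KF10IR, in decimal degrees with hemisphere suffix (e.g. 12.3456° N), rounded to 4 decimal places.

39.2500° S, 22.7500° E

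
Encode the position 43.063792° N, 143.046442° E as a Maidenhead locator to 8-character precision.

QN13mb55

Shift to the Maidenhead origin (180°W, 90°S): lon 323.04644, lat 133.06379.
Field: lon ⌊323.04644/20⌋ = 16 → Q; lat ⌊133.06379/10⌋ = 13 → N.
Square: lon ⌊3.04644/2⌋ = 1; lat ⌊3.06379/1⌋ = 3.
Subsquare: lon ⌊1.04644/0.0833333⌋ = 12 → m; lat ⌊0.06379/0.0416667⌋ = 1 → b.
Extended square: lon ⌊0.04644/0.00833333⌋ = 5; lat ⌊0.02213/0.00416667⌋ = 5.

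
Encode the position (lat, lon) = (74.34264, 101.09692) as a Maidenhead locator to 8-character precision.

OQ04ni12

Shift to the Maidenhead origin (180°W, 90°S): lon 281.09692, lat 164.34264.
Field: lon ⌊281.09692/20⌋ = 14 → O; lat ⌊164.34264/10⌋ = 16 → Q.
Square: lon ⌊1.09692/2⌋ = 0; lat ⌊4.34264/1⌋ = 4.
Subsquare: lon ⌊1.09692/0.0833333⌋ = 13 → n; lat ⌊0.34264/0.0416667⌋ = 8 → i.
Extended square: lon ⌊0.01359/0.00833333⌋ = 1; lat ⌊0.00931/0.00416667⌋ = 2.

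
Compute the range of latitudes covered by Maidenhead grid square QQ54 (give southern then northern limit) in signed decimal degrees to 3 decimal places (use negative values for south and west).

74.000, 75.000

Field Q=16, Q=16: +16·20° lon, +16·10° lat → SW at lon 140°, lat 70°.
Square 5, 4: +5·2° lon, +4·1° lat → SW at lon 150°, lat 74°.
Cell spans 2° lon × 1° lat.
south 74.000, north 75.000.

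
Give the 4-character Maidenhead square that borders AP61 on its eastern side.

Longitude square 6; +1 → 7.
The latitude characters are unchanged.

AP71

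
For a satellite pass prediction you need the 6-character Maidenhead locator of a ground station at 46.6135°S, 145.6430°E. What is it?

Shift to the Maidenhead origin (180°W, 90°S): lon 325.6430, lat 43.3865.
Field: lon ⌊325.6430/20⌋ = 16 → Q; lat ⌊43.3865/10⌋ = 4 → E.
Square: lon ⌊5.6430/2⌋ = 2; lat ⌊3.3865/1⌋ = 3.
Subsquare: lon ⌊1.6430/0.0833333⌋ = 19 → t; lat ⌊0.3865/0.0416667⌋ = 9 → j.

QE23tj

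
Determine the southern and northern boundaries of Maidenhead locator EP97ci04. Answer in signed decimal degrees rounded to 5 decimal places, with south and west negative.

67.35000, 67.35417

Field E=4, P=15: +4·20° lon, +15·10° lat → SW at lon -100°, lat 60°.
Square 9, 7: +9·2° lon, +7·1° lat → SW at lon -82°, lat 67°.
Subsquare c=2, i=8: +2·0.0833333° lon, +8·0.0416667° lat → SW at lon -81.8333°, lat 67.3333°.
Extended square 0, 4: +0·0.00833333° lon, +4·0.00416667° lat → SW at lon -81.8333°, lat 67.35°.
Cell spans 0.00833333° lon × 0.00416667° lat.
south 67.35000, north 67.35417.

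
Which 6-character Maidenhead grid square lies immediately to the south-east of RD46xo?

Longitude subsquare x = 23; +1 → 24, wraps to 0 = a, carry into square.
Longitude square 4; +1 → 5.
Latitude subsquare o = 14; −1 → 13 = n.

RD56an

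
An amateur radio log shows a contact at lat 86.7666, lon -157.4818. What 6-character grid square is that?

BR16gs

Shift to the Maidenhead origin (180°W, 90°S): lon 22.5182, lat 176.7666.
Field (20°×10°, letters A–R): 22.5182/20 → 1 → B, 176.7666/10 → 17 → R; chars BR.
Square (2°×1°, digits 0–9): 2.5182/2 → 1, 6.7666/1 → 6; chars 16.
Subsquare (5′×2.5′, letters a–x): 0.5182/0.0833333 → 6 → g, 0.7666/0.0416667 → 18 → s; chars gs.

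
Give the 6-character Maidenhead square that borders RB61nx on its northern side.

Latitude subsquare x = 23; +1 → 24, wraps to 0 = a, carry into square.
Latitude square 1; +1 → 2.
The longitude characters are unchanged.

RB62na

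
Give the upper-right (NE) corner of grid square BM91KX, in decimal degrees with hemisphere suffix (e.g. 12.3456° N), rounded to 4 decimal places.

Field B=1, M=12: +1·20° lon, +12·10° lat → SW at lon -160°, lat 30°.
Square 9, 1: +9·2° lon, +1·1° lat → SW at lon -142°, lat 31°.
Subsquare k=10, x=23: +10·0.0833333° lon, +23·0.0416667° lat → SW at lon -141.167°, lat 31.9583°.
Cell spans 0.0833333° lon × 0.0416667° lat. NE corner is SW corner plus one full cell.
latitude 32.0000° N, longitude 141.0833° W.

32.0000° N, 141.0833° W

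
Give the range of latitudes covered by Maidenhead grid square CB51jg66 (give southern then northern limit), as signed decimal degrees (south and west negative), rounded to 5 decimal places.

-78.72500, -78.72083

Field C=2, B=1: +2·20° lon, +1·10° lat → SW at lon -140°, lat -80°.
Square 5, 1: +5·2° lon, +1·1° lat → SW at lon -130°, lat -79°.
Subsquare j=9, g=6: +9·0.0833333° lon, +6·0.0416667° lat → SW at lon -129.25°, lat -78.75°.
Extended square 6, 6: +6·0.00833333° lon, +6·0.00416667° lat → SW at lon -129.2°, lat -78.725°.
Cell spans 0.00833333° lon × 0.00416667° lat.
south -78.72500, north -78.72083.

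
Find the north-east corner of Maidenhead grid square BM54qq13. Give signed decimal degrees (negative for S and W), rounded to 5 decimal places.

Field B=1, M=12: +1·20° lon, +12·10° lat → SW at lon -160°, lat 30°.
Square 5, 4: +5·2° lon, +4·1° lat → SW at lon -150°, lat 34°.
Subsquare q=16, q=16: +16·0.0833333° lon, +16·0.0416667° lat → SW at lon -148.667°, lat 34.6667°.
Extended square 1, 3: +1·0.00833333° lon, +3·0.00416667° lat → SW at lon -148.658°, lat 34.6792°.
Cell spans 0.00833333° lon × 0.00416667° lat. NE corner is SW corner plus one full cell.
latitude 34.68333, longitude -148.65000.

34.68333, -148.65000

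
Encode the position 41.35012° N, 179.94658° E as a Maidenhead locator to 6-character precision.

RN91xi

Offset from 180°W / 90°S: lon 359.9466°, lat 131.3501°.
Field: 359.9466/20 → 17 → R, 131.3501/10 → 13 → N; chars RN.
Square: 19.9466/2 → 9, 1.3501/1 → 1; chars 91.
Subsquare: 1.9466/0.0833333 → 23 → x, 0.3501/0.0416667 → 8 → i; chars xi.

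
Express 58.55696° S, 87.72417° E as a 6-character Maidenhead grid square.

ND31uk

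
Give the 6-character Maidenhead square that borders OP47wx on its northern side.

Latitude subsquare x = 23; +1 → 24, wraps to 0 = a, carry into square.
Latitude square 7; +1 → 8.
The longitude characters are unchanged.

OP48wa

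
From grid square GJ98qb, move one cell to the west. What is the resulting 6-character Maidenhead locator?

Longitude subsquare q = 16; −1 → 15 = p.
The latitude characters are unchanged.

GJ98pb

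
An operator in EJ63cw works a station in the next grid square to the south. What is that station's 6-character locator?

EJ63cv

Latitude subsquare w = 22; −1 → 21 = v.
The longitude characters are unchanged.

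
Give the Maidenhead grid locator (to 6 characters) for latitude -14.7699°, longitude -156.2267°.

BH15vf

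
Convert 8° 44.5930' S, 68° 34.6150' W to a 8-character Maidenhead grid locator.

Offset from 180°W / 90°S: lon 111.42308°, lat 81.25678°.
Field (20°×10°, letters A–R): lon ⌊111.42308/20⌋ = 5 → F; lat ⌊81.25678/10⌋ = 8 → I.
Square (2°×1°, digits 0–9): lon ⌊11.42308/2⌋ = 5; lat ⌊1.25678/1⌋ = 1.
Subsquare (5′×2.5′, letters a–x): lon ⌊1.42308/0.0833333⌋ = 17 → r; lat ⌊0.25678/0.0416667⌋ = 6 → g.
Extended square (30″×15″, digits 0–9): lon ⌊0.00642/0.00833333⌋ = 0; lat ⌊0.00678/0.00416667⌋ = 1.

FI51rg01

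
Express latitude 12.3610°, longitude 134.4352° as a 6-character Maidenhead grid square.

PK72fi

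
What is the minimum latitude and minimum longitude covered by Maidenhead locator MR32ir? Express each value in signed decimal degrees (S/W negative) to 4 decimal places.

82.7083, 66.6667

Field M=12, R=17: +12·20° lon, +17·10° lat → SW at lon 60°, lat 80°.
Square 3, 2: +3·2° lon, +2·1° lat → SW at lon 66°, lat 82°.
Subsquare i=8, r=17: +8·0.0833333° lon, +17·0.0416667° lat → SW at lon 66.6667°, lat 82.7083°.
latitude 82.7083, longitude 66.6667.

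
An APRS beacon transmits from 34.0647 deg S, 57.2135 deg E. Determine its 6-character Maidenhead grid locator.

Offset from 180°W / 90°S: lon 237.2135°, lat 55.9353°.
Field: lon ⌊237.2135/20⌋ = 11 → L; lat ⌊55.9353/10⌋ = 5 → F.
Square: lon ⌊17.2135/2⌋ = 8; lat ⌊5.9353/1⌋ = 5.
Subsquare: lon ⌊1.2135/0.0833333⌋ = 14 → o; lat ⌊0.9353/0.0416667⌋ = 22 → w.

LF85ow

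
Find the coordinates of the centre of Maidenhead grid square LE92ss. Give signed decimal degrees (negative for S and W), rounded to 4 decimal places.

Field L=11, E=4: +11·20° lon, +4·10° lat → SW at lon 40°, lat -50°.
Square 9, 2: +9·2° lon, +2·1° lat → SW at lon 58°, lat -48°.
Subsquare s=18, s=18: +18·0.0833333° lon, +18·0.0416667° lat → SW at lon 59.5°, lat -47.25°.
Cell spans 0.0833333° lon × 0.0416667° lat. Centre is SW corner plus half of each.
latitude -47.2292, longitude 59.5417.

-47.2292, 59.5417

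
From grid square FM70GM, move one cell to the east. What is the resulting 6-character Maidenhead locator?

FM70hm

Longitude subsquare g = 6; +1 → 7 = h.
The latitude characters are unchanged.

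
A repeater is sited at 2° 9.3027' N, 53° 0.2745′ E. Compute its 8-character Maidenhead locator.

LJ62md07

Shift to the Maidenhead origin (180°W, 90°S): lon 233.00457, lat 92.15505.
Field: lon ⌊233.00457/20⌋ = 11 → L; lat ⌊92.15505/10⌋ = 9 → J.
Square: lon ⌊13.00457/2⌋ = 6; lat ⌊2.15505/1⌋ = 2.
Subsquare: lon ⌊1.00457/0.0833333⌋ = 12 → m; lat ⌊0.15505/0.0416667⌋ = 3 → d.
Extended square: lon ⌊0.00457/0.00833333⌋ = 0; lat ⌊0.03005/0.00416667⌋ = 7.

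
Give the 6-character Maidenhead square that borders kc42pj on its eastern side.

KC42qj

Longitude subsquare p = 15; +1 → 16 = q.
The latitude characters are unchanged.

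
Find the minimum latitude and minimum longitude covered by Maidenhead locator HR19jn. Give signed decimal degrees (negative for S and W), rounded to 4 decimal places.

89.5417, -37.2500

Field H=7, R=17: +7·20° lon, +17·10° lat → SW at lon -40°, lat 80°.
Square 1, 9: +1·2° lon, +9·1° lat → SW at lon -38°, lat 89°.
Subsquare j=9, n=13: +9·0.0833333° lon, +13·0.0416667° lat → SW at lon -37.25°, lat 89.5417°.
latitude 89.5417, longitude -37.2500.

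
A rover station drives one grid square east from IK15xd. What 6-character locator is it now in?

Longitude subsquare x = 23; +1 → 24, wraps to 0 = a, carry into square.
Longitude square 1; +1 → 2.
The latitude characters are unchanged.

IK25ad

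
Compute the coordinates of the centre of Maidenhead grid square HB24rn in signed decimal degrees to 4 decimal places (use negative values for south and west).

-75.4375, -34.5417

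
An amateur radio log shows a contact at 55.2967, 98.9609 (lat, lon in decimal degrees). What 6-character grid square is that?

NO95lh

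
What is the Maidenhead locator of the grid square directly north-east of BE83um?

Longitude subsquare u = 20; +1 → 21 = v.
Latitude subsquare m = 12; +1 → 13 = n.

BE83vn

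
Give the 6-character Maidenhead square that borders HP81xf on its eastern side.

Longitude subsquare x = 23; +1 → 24, wraps to 0 = a, carry into square.
Longitude square 8; +1 → 9.
The latitude characters are unchanged.

HP91af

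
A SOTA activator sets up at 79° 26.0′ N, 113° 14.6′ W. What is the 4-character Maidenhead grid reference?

DQ39

Shift to the Maidenhead origin (180°W, 90°S): lon 66.76, lat 169.43.
Field (20°×10°, letters A–R): 66.76/20 → 3 → D, 169.43/10 → 16 → Q; chars DQ.
Square (2°×1°, digits 0–9): 6.76/2 → 3, 9.43/1 → 9; chars 39.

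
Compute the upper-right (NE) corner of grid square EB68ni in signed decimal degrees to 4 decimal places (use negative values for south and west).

Field E=4, B=1: +4·20° lon, +1·10° lat → SW at lon -100°, lat -80°.
Square 6, 8: +6·2° lon, +8·1° lat → SW at lon -88°, lat -72°.
Subsquare n=13, i=8: +13·0.0833333° lon, +8·0.0416667° lat → SW at lon -86.9167°, lat -71.6667°.
Cell spans 0.0833333° lon × 0.0416667° lat. NE corner is SW corner plus one full cell.
latitude -71.6250, longitude -86.8333.

-71.6250, -86.8333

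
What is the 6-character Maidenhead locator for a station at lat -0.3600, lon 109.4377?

Offset from 180°W / 90°S: lon 289.4377°, lat 89.6400°.
Field: lon ⌊289.4377/20⌋ = 14 → O; lat ⌊89.6400/10⌋ = 8 → I.
Square: lon ⌊9.4377/2⌋ = 4; lat ⌊9.6400/1⌋ = 9.
Subsquare: lon ⌊1.4377/0.0833333⌋ = 17 → r; lat ⌊0.6400/0.0416667⌋ = 15 → p.

OI49rp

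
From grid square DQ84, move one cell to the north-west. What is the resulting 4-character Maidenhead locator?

DQ75

Longitude square 8; −1 → 7.
Latitude square 4; +1 → 5.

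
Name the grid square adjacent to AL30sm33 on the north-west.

AL30sm24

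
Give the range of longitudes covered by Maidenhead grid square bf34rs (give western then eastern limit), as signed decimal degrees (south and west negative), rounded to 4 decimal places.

Field B=1, F=5: +1·20° lon, +5·10° lat → SW at lon -160°, lat -40°.
Square 3, 4: +3·2° lon, +4·1° lat → SW at lon -154°, lat -36°.
Subsquare r=17, s=18: +17·0.0833333° lon, +18·0.0416667° lat → SW at lon -152.583°, lat -35.25°.
Cell spans 0.0833333° lon × 0.0416667° lat.
west -152.5833, east -152.5000.

-152.5833, -152.5000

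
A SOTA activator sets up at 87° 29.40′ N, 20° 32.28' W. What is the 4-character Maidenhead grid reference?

Add 180° to longitude and 90° to latitude: 159.46, 177.49.
Field: 159.46/20 → 7 → H, 177.49/10 → 17 → R; chars HR.
Square: 19.46/2 → 9, 7.49/1 → 7; chars 97.

HR97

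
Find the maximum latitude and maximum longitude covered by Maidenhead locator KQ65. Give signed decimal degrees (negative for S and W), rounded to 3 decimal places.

Field K=10, Q=16: +10·20° lon, +16·10° lat → SW at lon 20°, lat 70°.
Square 6, 5: +6·2° lon, +5·1° lat → SW at lon 32°, lat 75°.
Cell spans 2° lon × 1° lat. NE corner is SW corner plus one full cell.
latitude 76.000, longitude 34.000.

76.000, 34.000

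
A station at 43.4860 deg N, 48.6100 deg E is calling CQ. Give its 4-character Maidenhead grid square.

Offset from 180°W / 90°S: lon 228.61°, lat 133.49°.
Field: lon ⌊228.61/20⌋ = 11 → L; lat ⌊133.49/10⌋ = 13 → N.
Square: lon ⌊8.61/2⌋ = 4; lat ⌊3.49/1⌋ = 3.

LN43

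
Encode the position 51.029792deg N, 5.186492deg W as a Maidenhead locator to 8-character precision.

Add 180° to longitude and 90° to latitude: 174.81351, 141.02979.
Field (20°×10°, letters A–R): lon ⌊174.81351/20⌋ = 8 → I; lat ⌊141.02979/10⌋ = 14 → O.
Square (2°×1°, digits 0–9): lon ⌊14.81351/2⌋ = 7; lat ⌊1.02979/1⌋ = 1.
Subsquare (5′×2.5′, letters a–x): lon ⌊0.81351/0.0833333⌋ = 9 → j; lat ⌊0.02979/0.0416667⌋ = 0 → a.
Extended square (30″×15″, digits 0–9): lon ⌊0.06351/0.00833333⌋ = 7; lat ⌊0.02979/0.00416667⌋ = 7.

IO71ja77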